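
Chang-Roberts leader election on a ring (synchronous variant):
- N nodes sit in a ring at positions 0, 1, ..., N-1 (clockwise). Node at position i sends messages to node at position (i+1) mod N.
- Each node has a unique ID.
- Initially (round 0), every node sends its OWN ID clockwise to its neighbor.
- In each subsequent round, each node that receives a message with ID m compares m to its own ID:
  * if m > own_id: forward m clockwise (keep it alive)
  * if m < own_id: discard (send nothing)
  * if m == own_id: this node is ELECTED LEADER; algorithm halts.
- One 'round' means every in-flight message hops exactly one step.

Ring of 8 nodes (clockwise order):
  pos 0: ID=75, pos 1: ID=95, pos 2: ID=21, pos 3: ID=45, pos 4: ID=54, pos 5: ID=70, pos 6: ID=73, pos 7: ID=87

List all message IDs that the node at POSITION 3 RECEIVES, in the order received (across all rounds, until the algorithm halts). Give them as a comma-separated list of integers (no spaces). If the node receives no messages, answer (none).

Answer: 21,95

Derivation:
Round 1: pos1(id95) recv 75: drop; pos2(id21) recv 95: fwd; pos3(id45) recv 21: drop; pos4(id54) recv 45: drop; pos5(id70) recv 54: drop; pos6(id73) recv 70: drop; pos7(id87) recv 73: drop; pos0(id75) recv 87: fwd
Round 2: pos3(id45) recv 95: fwd; pos1(id95) recv 87: drop
Round 3: pos4(id54) recv 95: fwd
Round 4: pos5(id70) recv 95: fwd
Round 5: pos6(id73) recv 95: fwd
Round 6: pos7(id87) recv 95: fwd
Round 7: pos0(id75) recv 95: fwd
Round 8: pos1(id95) recv 95: ELECTED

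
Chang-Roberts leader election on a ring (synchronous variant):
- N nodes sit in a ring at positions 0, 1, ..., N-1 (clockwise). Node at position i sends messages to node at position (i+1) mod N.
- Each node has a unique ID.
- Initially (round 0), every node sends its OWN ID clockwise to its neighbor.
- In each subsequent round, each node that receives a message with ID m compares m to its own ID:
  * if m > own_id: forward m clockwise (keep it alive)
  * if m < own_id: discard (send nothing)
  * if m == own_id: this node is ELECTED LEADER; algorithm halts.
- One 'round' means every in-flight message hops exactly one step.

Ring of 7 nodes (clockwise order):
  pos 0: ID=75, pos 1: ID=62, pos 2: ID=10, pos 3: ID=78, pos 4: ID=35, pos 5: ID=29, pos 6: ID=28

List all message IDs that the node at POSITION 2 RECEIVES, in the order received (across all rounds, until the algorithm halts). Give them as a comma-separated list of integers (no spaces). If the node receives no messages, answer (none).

Round 1: pos1(id62) recv 75: fwd; pos2(id10) recv 62: fwd; pos3(id78) recv 10: drop; pos4(id35) recv 78: fwd; pos5(id29) recv 35: fwd; pos6(id28) recv 29: fwd; pos0(id75) recv 28: drop
Round 2: pos2(id10) recv 75: fwd; pos3(id78) recv 62: drop; pos5(id29) recv 78: fwd; pos6(id28) recv 35: fwd; pos0(id75) recv 29: drop
Round 3: pos3(id78) recv 75: drop; pos6(id28) recv 78: fwd; pos0(id75) recv 35: drop
Round 4: pos0(id75) recv 78: fwd
Round 5: pos1(id62) recv 78: fwd
Round 6: pos2(id10) recv 78: fwd
Round 7: pos3(id78) recv 78: ELECTED

Answer: 62,75,78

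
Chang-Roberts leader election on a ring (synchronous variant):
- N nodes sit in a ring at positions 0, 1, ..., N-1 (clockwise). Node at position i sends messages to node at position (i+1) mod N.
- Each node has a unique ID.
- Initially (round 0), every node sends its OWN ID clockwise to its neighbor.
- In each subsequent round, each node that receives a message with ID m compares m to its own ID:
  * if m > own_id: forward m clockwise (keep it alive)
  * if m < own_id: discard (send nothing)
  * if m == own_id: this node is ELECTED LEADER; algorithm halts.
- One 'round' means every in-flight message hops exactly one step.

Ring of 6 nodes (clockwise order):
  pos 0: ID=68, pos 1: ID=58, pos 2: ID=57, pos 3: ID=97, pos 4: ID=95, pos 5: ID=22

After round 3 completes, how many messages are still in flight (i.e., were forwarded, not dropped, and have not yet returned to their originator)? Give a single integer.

Answer: 2

Derivation:
Round 1: pos1(id58) recv 68: fwd; pos2(id57) recv 58: fwd; pos3(id97) recv 57: drop; pos4(id95) recv 97: fwd; pos5(id22) recv 95: fwd; pos0(id68) recv 22: drop
Round 2: pos2(id57) recv 68: fwd; pos3(id97) recv 58: drop; pos5(id22) recv 97: fwd; pos0(id68) recv 95: fwd
Round 3: pos3(id97) recv 68: drop; pos0(id68) recv 97: fwd; pos1(id58) recv 95: fwd
After round 3: 2 messages still in flight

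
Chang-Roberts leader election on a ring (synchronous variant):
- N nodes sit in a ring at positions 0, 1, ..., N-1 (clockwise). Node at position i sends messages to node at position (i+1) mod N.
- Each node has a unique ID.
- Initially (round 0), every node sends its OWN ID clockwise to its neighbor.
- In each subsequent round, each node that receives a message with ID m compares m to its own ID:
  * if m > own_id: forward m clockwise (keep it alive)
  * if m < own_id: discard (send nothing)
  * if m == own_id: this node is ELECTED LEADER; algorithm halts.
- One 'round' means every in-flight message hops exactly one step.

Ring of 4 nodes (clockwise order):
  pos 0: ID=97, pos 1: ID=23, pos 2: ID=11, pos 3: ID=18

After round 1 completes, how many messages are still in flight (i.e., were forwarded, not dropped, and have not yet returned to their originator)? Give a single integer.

Answer: 2

Derivation:
Round 1: pos1(id23) recv 97: fwd; pos2(id11) recv 23: fwd; pos3(id18) recv 11: drop; pos0(id97) recv 18: drop
After round 1: 2 messages still in flight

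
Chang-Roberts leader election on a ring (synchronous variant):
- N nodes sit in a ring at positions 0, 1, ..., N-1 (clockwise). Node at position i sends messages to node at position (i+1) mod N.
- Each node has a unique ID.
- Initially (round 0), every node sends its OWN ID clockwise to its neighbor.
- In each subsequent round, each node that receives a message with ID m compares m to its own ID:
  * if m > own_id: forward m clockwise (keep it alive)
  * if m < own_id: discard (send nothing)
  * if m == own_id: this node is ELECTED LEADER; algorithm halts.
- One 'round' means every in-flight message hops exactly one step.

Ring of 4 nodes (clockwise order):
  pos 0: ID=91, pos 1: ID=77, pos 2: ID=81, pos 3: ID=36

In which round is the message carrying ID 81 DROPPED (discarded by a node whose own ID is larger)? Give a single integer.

Answer: 2

Derivation:
Round 1: pos1(id77) recv 91: fwd; pos2(id81) recv 77: drop; pos3(id36) recv 81: fwd; pos0(id91) recv 36: drop
Round 2: pos2(id81) recv 91: fwd; pos0(id91) recv 81: drop
Round 3: pos3(id36) recv 91: fwd
Round 4: pos0(id91) recv 91: ELECTED
Message ID 81 originates at pos 2; dropped at pos 0 in round 2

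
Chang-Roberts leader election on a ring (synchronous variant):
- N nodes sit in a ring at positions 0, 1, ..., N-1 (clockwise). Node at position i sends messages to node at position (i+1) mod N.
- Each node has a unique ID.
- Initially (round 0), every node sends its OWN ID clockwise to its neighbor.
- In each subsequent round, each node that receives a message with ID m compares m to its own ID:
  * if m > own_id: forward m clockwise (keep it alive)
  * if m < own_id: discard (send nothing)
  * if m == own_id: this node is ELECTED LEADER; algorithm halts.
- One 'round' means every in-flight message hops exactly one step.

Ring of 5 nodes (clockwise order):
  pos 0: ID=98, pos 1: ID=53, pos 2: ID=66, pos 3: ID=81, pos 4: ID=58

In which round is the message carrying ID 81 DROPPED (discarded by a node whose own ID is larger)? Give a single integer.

Round 1: pos1(id53) recv 98: fwd; pos2(id66) recv 53: drop; pos3(id81) recv 66: drop; pos4(id58) recv 81: fwd; pos0(id98) recv 58: drop
Round 2: pos2(id66) recv 98: fwd; pos0(id98) recv 81: drop
Round 3: pos3(id81) recv 98: fwd
Round 4: pos4(id58) recv 98: fwd
Round 5: pos0(id98) recv 98: ELECTED
Message ID 81 originates at pos 3; dropped at pos 0 in round 2

Answer: 2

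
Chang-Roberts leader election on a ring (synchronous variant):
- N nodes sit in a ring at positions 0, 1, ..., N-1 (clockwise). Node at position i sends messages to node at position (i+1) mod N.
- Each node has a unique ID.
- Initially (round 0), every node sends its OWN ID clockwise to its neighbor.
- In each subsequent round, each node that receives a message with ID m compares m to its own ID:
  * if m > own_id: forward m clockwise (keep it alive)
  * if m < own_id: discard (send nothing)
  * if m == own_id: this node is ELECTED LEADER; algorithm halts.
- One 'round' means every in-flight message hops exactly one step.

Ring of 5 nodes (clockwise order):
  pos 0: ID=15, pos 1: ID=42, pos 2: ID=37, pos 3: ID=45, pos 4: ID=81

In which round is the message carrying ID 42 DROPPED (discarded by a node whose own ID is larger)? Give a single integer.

Answer: 2

Derivation:
Round 1: pos1(id42) recv 15: drop; pos2(id37) recv 42: fwd; pos3(id45) recv 37: drop; pos4(id81) recv 45: drop; pos0(id15) recv 81: fwd
Round 2: pos3(id45) recv 42: drop; pos1(id42) recv 81: fwd
Round 3: pos2(id37) recv 81: fwd
Round 4: pos3(id45) recv 81: fwd
Round 5: pos4(id81) recv 81: ELECTED
Message ID 42 originates at pos 1; dropped at pos 3 in round 2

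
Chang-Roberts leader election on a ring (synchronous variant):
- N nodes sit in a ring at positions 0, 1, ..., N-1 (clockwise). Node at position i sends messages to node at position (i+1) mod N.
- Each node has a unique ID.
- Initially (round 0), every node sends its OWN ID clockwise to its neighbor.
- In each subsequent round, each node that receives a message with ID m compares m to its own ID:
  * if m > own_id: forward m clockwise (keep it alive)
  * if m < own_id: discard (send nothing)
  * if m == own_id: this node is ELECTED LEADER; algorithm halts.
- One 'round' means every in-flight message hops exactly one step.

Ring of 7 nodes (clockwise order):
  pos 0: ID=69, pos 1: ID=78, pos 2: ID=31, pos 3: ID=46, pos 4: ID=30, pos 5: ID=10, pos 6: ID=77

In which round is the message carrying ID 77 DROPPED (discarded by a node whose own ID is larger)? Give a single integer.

Answer: 2

Derivation:
Round 1: pos1(id78) recv 69: drop; pos2(id31) recv 78: fwd; pos3(id46) recv 31: drop; pos4(id30) recv 46: fwd; pos5(id10) recv 30: fwd; pos6(id77) recv 10: drop; pos0(id69) recv 77: fwd
Round 2: pos3(id46) recv 78: fwd; pos5(id10) recv 46: fwd; pos6(id77) recv 30: drop; pos1(id78) recv 77: drop
Round 3: pos4(id30) recv 78: fwd; pos6(id77) recv 46: drop
Round 4: pos5(id10) recv 78: fwd
Round 5: pos6(id77) recv 78: fwd
Round 6: pos0(id69) recv 78: fwd
Round 7: pos1(id78) recv 78: ELECTED
Message ID 77 originates at pos 6; dropped at pos 1 in round 2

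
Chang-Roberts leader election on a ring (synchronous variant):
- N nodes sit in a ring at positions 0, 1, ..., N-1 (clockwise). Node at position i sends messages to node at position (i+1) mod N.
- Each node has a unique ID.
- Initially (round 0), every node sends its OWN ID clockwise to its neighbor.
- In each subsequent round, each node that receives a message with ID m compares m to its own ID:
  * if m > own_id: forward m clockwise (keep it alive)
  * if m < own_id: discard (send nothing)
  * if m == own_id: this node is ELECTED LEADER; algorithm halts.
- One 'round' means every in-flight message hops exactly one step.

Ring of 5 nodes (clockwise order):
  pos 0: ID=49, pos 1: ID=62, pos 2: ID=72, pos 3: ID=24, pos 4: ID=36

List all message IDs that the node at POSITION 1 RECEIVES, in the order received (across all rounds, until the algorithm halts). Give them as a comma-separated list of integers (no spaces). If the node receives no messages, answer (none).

Answer: 49,72

Derivation:
Round 1: pos1(id62) recv 49: drop; pos2(id72) recv 62: drop; pos3(id24) recv 72: fwd; pos4(id36) recv 24: drop; pos0(id49) recv 36: drop
Round 2: pos4(id36) recv 72: fwd
Round 3: pos0(id49) recv 72: fwd
Round 4: pos1(id62) recv 72: fwd
Round 5: pos2(id72) recv 72: ELECTED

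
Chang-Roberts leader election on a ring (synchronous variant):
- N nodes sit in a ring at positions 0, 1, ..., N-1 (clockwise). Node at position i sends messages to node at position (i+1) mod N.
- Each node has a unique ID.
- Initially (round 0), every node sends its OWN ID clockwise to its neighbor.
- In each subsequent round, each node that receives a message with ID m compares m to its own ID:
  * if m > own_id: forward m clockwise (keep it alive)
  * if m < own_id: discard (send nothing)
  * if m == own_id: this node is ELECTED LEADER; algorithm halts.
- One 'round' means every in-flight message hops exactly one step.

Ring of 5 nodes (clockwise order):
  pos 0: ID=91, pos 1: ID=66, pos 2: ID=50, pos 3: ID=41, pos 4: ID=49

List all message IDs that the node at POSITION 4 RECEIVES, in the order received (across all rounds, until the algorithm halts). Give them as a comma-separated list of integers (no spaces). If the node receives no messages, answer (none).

Answer: 41,50,66,91

Derivation:
Round 1: pos1(id66) recv 91: fwd; pos2(id50) recv 66: fwd; pos3(id41) recv 50: fwd; pos4(id49) recv 41: drop; pos0(id91) recv 49: drop
Round 2: pos2(id50) recv 91: fwd; pos3(id41) recv 66: fwd; pos4(id49) recv 50: fwd
Round 3: pos3(id41) recv 91: fwd; pos4(id49) recv 66: fwd; pos0(id91) recv 50: drop
Round 4: pos4(id49) recv 91: fwd; pos0(id91) recv 66: drop
Round 5: pos0(id91) recv 91: ELECTED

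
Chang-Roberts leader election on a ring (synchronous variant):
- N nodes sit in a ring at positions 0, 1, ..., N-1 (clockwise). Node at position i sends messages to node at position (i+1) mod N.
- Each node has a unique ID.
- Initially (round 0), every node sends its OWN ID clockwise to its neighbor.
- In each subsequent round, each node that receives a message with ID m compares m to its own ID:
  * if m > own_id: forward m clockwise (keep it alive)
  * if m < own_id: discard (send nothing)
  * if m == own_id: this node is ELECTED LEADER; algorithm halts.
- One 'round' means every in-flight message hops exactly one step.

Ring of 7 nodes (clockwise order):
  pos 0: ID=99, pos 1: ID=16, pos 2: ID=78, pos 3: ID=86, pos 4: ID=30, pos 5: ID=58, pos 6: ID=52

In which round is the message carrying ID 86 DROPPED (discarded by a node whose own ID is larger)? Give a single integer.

Answer: 4

Derivation:
Round 1: pos1(id16) recv 99: fwd; pos2(id78) recv 16: drop; pos3(id86) recv 78: drop; pos4(id30) recv 86: fwd; pos5(id58) recv 30: drop; pos6(id52) recv 58: fwd; pos0(id99) recv 52: drop
Round 2: pos2(id78) recv 99: fwd; pos5(id58) recv 86: fwd; pos0(id99) recv 58: drop
Round 3: pos3(id86) recv 99: fwd; pos6(id52) recv 86: fwd
Round 4: pos4(id30) recv 99: fwd; pos0(id99) recv 86: drop
Round 5: pos5(id58) recv 99: fwd
Round 6: pos6(id52) recv 99: fwd
Round 7: pos0(id99) recv 99: ELECTED
Message ID 86 originates at pos 3; dropped at pos 0 in round 4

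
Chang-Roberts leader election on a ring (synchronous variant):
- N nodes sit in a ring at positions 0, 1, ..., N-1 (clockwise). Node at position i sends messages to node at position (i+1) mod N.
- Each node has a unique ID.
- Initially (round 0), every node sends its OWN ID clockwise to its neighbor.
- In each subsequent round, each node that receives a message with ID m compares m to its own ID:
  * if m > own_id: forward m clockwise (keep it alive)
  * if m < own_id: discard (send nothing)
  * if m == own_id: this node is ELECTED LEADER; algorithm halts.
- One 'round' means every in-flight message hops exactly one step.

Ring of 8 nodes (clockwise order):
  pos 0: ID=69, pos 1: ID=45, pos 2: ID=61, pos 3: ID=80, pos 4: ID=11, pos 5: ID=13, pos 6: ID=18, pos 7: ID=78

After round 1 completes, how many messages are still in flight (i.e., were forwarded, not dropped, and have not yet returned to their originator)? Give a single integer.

Answer: 3

Derivation:
Round 1: pos1(id45) recv 69: fwd; pos2(id61) recv 45: drop; pos3(id80) recv 61: drop; pos4(id11) recv 80: fwd; pos5(id13) recv 11: drop; pos6(id18) recv 13: drop; pos7(id78) recv 18: drop; pos0(id69) recv 78: fwd
After round 1: 3 messages still in flight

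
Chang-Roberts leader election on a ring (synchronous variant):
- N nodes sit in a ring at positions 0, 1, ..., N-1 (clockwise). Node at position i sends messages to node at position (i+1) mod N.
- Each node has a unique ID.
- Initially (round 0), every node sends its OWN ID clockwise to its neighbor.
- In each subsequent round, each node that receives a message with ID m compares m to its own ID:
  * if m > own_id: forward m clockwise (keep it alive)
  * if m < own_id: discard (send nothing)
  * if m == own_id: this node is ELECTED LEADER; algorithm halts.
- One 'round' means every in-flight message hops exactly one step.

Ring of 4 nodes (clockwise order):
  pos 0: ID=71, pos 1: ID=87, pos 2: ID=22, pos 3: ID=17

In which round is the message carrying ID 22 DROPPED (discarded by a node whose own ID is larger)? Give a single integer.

Round 1: pos1(id87) recv 71: drop; pos2(id22) recv 87: fwd; pos3(id17) recv 22: fwd; pos0(id71) recv 17: drop
Round 2: pos3(id17) recv 87: fwd; pos0(id71) recv 22: drop
Round 3: pos0(id71) recv 87: fwd
Round 4: pos1(id87) recv 87: ELECTED
Message ID 22 originates at pos 2; dropped at pos 0 in round 2

Answer: 2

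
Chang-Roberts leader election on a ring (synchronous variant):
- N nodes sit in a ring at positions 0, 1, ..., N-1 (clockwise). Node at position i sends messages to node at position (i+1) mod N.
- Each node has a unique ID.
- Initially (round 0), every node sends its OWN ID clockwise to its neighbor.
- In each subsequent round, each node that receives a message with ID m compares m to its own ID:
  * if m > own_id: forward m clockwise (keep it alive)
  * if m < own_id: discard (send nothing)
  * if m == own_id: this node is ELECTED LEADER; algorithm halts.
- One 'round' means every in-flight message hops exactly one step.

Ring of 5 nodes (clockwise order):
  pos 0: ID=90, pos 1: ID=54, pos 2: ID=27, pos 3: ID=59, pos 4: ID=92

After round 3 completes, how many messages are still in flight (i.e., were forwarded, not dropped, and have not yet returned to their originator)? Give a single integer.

Round 1: pos1(id54) recv 90: fwd; pos2(id27) recv 54: fwd; pos3(id59) recv 27: drop; pos4(id92) recv 59: drop; pos0(id90) recv 92: fwd
Round 2: pos2(id27) recv 90: fwd; pos3(id59) recv 54: drop; pos1(id54) recv 92: fwd
Round 3: pos3(id59) recv 90: fwd; pos2(id27) recv 92: fwd
After round 3: 2 messages still in flight

Answer: 2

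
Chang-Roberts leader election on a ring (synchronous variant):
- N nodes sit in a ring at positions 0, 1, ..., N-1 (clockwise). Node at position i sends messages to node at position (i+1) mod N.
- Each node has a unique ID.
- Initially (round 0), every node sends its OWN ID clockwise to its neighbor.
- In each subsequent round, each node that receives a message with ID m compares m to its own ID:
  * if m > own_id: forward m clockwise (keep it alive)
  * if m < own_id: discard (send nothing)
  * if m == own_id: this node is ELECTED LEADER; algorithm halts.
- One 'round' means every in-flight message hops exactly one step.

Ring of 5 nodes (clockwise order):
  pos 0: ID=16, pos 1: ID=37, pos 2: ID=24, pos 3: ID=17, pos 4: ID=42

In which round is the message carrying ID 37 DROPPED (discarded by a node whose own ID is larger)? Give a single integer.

Round 1: pos1(id37) recv 16: drop; pos2(id24) recv 37: fwd; pos3(id17) recv 24: fwd; pos4(id42) recv 17: drop; pos0(id16) recv 42: fwd
Round 2: pos3(id17) recv 37: fwd; pos4(id42) recv 24: drop; pos1(id37) recv 42: fwd
Round 3: pos4(id42) recv 37: drop; pos2(id24) recv 42: fwd
Round 4: pos3(id17) recv 42: fwd
Round 5: pos4(id42) recv 42: ELECTED
Message ID 37 originates at pos 1; dropped at pos 4 in round 3

Answer: 3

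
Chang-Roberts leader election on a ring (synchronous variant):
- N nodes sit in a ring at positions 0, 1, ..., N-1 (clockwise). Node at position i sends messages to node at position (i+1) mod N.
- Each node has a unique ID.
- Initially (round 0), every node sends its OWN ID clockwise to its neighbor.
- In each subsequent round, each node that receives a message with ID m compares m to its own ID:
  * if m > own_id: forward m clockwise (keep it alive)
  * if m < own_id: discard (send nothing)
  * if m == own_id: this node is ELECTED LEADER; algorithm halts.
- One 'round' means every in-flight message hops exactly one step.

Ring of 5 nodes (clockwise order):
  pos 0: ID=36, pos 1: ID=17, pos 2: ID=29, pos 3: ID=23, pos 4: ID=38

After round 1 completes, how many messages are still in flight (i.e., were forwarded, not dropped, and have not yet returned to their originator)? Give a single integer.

Answer: 3

Derivation:
Round 1: pos1(id17) recv 36: fwd; pos2(id29) recv 17: drop; pos3(id23) recv 29: fwd; pos4(id38) recv 23: drop; pos0(id36) recv 38: fwd
After round 1: 3 messages still in flight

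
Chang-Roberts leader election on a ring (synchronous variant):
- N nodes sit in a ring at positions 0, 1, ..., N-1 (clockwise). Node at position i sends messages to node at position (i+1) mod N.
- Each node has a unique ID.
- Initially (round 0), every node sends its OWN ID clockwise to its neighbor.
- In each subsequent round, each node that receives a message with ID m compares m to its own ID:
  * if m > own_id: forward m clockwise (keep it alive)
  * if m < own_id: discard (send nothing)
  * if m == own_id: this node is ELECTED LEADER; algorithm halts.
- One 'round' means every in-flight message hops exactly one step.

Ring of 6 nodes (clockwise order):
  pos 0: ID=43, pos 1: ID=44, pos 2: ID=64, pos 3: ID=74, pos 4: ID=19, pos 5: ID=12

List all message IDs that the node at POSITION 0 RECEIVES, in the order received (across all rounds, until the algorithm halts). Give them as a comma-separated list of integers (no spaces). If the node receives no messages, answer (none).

Round 1: pos1(id44) recv 43: drop; pos2(id64) recv 44: drop; pos3(id74) recv 64: drop; pos4(id19) recv 74: fwd; pos5(id12) recv 19: fwd; pos0(id43) recv 12: drop
Round 2: pos5(id12) recv 74: fwd; pos0(id43) recv 19: drop
Round 3: pos0(id43) recv 74: fwd
Round 4: pos1(id44) recv 74: fwd
Round 5: pos2(id64) recv 74: fwd
Round 6: pos3(id74) recv 74: ELECTED

Answer: 12,19,74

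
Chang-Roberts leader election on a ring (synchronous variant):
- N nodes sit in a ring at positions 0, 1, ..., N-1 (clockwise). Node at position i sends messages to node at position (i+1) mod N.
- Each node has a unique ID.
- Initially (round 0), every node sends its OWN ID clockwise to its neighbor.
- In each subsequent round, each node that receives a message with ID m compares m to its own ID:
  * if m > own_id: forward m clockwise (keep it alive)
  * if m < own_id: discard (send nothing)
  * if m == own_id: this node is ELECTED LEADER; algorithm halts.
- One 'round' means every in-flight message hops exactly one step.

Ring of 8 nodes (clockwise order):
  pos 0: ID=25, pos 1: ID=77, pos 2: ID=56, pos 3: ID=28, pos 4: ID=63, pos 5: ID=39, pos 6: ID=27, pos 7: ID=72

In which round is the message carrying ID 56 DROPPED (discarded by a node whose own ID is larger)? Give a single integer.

Round 1: pos1(id77) recv 25: drop; pos2(id56) recv 77: fwd; pos3(id28) recv 56: fwd; pos4(id63) recv 28: drop; pos5(id39) recv 63: fwd; pos6(id27) recv 39: fwd; pos7(id72) recv 27: drop; pos0(id25) recv 72: fwd
Round 2: pos3(id28) recv 77: fwd; pos4(id63) recv 56: drop; pos6(id27) recv 63: fwd; pos7(id72) recv 39: drop; pos1(id77) recv 72: drop
Round 3: pos4(id63) recv 77: fwd; pos7(id72) recv 63: drop
Round 4: pos5(id39) recv 77: fwd
Round 5: pos6(id27) recv 77: fwd
Round 6: pos7(id72) recv 77: fwd
Round 7: pos0(id25) recv 77: fwd
Round 8: pos1(id77) recv 77: ELECTED
Message ID 56 originates at pos 2; dropped at pos 4 in round 2

Answer: 2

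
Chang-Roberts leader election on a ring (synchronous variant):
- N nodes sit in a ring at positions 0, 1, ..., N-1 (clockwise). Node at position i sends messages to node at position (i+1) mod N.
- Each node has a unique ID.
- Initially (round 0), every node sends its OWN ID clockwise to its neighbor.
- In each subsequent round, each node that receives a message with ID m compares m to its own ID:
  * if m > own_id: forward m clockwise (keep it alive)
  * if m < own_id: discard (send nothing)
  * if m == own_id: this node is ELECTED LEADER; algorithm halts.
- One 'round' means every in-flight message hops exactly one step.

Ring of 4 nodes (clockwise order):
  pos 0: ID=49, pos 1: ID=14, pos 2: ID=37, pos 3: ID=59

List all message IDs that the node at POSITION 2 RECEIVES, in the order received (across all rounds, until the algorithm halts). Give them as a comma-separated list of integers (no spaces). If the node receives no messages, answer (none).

Round 1: pos1(id14) recv 49: fwd; pos2(id37) recv 14: drop; pos3(id59) recv 37: drop; pos0(id49) recv 59: fwd
Round 2: pos2(id37) recv 49: fwd; pos1(id14) recv 59: fwd
Round 3: pos3(id59) recv 49: drop; pos2(id37) recv 59: fwd
Round 4: pos3(id59) recv 59: ELECTED

Answer: 14,49,59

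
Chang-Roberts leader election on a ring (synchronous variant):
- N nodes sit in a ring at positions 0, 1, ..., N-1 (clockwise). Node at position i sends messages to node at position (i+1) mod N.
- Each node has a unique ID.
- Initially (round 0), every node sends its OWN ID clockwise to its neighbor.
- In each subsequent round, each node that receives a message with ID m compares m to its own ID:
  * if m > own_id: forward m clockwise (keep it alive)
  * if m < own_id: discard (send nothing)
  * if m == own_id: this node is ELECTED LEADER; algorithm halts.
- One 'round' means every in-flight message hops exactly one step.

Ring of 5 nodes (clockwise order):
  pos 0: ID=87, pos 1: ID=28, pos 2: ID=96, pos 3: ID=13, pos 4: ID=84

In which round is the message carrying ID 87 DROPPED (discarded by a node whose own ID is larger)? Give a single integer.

Answer: 2

Derivation:
Round 1: pos1(id28) recv 87: fwd; pos2(id96) recv 28: drop; pos3(id13) recv 96: fwd; pos4(id84) recv 13: drop; pos0(id87) recv 84: drop
Round 2: pos2(id96) recv 87: drop; pos4(id84) recv 96: fwd
Round 3: pos0(id87) recv 96: fwd
Round 4: pos1(id28) recv 96: fwd
Round 5: pos2(id96) recv 96: ELECTED
Message ID 87 originates at pos 0; dropped at pos 2 in round 2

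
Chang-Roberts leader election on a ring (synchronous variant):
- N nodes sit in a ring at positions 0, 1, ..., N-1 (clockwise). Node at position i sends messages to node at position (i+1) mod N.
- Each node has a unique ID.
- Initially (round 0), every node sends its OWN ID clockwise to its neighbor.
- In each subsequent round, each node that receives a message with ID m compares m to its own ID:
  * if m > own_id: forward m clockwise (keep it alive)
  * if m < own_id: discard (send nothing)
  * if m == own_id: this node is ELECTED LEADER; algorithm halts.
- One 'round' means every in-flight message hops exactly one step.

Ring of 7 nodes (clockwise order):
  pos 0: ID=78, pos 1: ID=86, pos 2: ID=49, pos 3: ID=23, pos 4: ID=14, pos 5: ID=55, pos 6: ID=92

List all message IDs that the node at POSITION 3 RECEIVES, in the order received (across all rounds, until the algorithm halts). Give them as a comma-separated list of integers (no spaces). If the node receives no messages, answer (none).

Round 1: pos1(id86) recv 78: drop; pos2(id49) recv 86: fwd; pos3(id23) recv 49: fwd; pos4(id14) recv 23: fwd; pos5(id55) recv 14: drop; pos6(id92) recv 55: drop; pos0(id78) recv 92: fwd
Round 2: pos3(id23) recv 86: fwd; pos4(id14) recv 49: fwd; pos5(id55) recv 23: drop; pos1(id86) recv 92: fwd
Round 3: pos4(id14) recv 86: fwd; pos5(id55) recv 49: drop; pos2(id49) recv 92: fwd
Round 4: pos5(id55) recv 86: fwd; pos3(id23) recv 92: fwd
Round 5: pos6(id92) recv 86: drop; pos4(id14) recv 92: fwd
Round 6: pos5(id55) recv 92: fwd
Round 7: pos6(id92) recv 92: ELECTED

Answer: 49,86,92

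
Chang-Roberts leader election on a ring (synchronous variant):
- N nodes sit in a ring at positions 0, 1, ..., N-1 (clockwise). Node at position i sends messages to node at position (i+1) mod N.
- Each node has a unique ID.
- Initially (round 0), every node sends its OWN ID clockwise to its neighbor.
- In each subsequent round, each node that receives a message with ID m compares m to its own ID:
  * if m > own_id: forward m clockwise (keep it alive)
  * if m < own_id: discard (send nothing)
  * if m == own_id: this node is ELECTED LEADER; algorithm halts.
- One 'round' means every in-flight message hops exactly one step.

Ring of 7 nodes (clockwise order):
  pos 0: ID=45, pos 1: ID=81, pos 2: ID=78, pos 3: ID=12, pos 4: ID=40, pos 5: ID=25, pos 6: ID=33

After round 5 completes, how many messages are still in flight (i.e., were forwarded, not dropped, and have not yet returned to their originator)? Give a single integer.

Answer: 2

Derivation:
Round 1: pos1(id81) recv 45: drop; pos2(id78) recv 81: fwd; pos3(id12) recv 78: fwd; pos4(id40) recv 12: drop; pos5(id25) recv 40: fwd; pos6(id33) recv 25: drop; pos0(id45) recv 33: drop
Round 2: pos3(id12) recv 81: fwd; pos4(id40) recv 78: fwd; pos6(id33) recv 40: fwd
Round 3: pos4(id40) recv 81: fwd; pos5(id25) recv 78: fwd; pos0(id45) recv 40: drop
Round 4: pos5(id25) recv 81: fwd; pos6(id33) recv 78: fwd
Round 5: pos6(id33) recv 81: fwd; pos0(id45) recv 78: fwd
After round 5: 2 messages still in flight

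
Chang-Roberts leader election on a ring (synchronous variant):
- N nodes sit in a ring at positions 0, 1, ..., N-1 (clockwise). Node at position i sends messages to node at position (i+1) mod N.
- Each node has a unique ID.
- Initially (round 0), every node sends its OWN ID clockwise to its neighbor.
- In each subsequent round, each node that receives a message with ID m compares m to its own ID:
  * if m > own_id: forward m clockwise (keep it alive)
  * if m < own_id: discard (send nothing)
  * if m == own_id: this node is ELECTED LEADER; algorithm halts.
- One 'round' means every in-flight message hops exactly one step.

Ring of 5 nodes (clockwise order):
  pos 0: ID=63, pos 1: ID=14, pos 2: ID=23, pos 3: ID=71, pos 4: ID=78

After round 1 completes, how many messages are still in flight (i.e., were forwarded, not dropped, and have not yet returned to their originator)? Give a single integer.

Round 1: pos1(id14) recv 63: fwd; pos2(id23) recv 14: drop; pos3(id71) recv 23: drop; pos4(id78) recv 71: drop; pos0(id63) recv 78: fwd
After round 1: 2 messages still in flight

Answer: 2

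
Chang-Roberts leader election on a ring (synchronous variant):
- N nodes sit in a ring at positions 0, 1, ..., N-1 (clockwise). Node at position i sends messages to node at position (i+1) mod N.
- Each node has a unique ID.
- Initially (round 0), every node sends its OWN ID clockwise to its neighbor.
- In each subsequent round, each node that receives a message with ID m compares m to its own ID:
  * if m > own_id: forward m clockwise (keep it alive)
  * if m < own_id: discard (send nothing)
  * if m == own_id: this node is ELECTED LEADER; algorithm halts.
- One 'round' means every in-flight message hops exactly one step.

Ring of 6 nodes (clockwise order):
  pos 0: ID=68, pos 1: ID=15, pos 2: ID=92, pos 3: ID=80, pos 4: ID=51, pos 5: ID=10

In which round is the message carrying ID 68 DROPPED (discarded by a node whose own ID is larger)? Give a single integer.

Answer: 2

Derivation:
Round 1: pos1(id15) recv 68: fwd; pos2(id92) recv 15: drop; pos3(id80) recv 92: fwd; pos4(id51) recv 80: fwd; pos5(id10) recv 51: fwd; pos0(id68) recv 10: drop
Round 2: pos2(id92) recv 68: drop; pos4(id51) recv 92: fwd; pos5(id10) recv 80: fwd; pos0(id68) recv 51: drop
Round 3: pos5(id10) recv 92: fwd; pos0(id68) recv 80: fwd
Round 4: pos0(id68) recv 92: fwd; pos1(id15) recv 80: fwd
Round 5: pos1(id15) recv 92: fwd; pos2(id92) recv 80: drop
Round 6: pos2(id92) recv 92: ELECTED
Message ID 68 originates at pos 0; dropped at pos 2 in round 2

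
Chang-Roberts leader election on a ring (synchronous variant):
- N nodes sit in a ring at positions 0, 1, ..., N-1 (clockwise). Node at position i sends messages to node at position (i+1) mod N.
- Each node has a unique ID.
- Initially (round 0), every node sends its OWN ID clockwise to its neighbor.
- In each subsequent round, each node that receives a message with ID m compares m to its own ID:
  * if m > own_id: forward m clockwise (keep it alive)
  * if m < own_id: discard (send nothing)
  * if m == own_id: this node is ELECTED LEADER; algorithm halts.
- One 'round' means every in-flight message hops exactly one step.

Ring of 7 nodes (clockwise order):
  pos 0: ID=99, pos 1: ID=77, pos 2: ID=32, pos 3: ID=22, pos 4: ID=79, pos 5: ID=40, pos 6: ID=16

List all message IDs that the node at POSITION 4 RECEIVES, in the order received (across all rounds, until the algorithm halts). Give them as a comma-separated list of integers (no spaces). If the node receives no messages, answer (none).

Round 1: pos1(id77) recv 99: fwd; pos2(id32) recv 77: fwd; pos3(id22) recv 32: fwd; pos4(id79) recv 22: drop; pos5(id40) recv 79: fwd; pos6(id16) recv 40: fwd; pos0(id99) recv 16: drop
Round 2: pos2(id32) recv 99: fwd; pos3(id22) recv 77: fwd; pos4(id79) recv 32: drop; pos6(id16) recv 79: fwd; pos0(id99) recv 40: drop
Round 3: pos3(id22) recv 99: fwd; pos4(id79) recv 77: drop; pos0(id99) recv 79: drop
Round 4: pos4(id79) recv 99: fwd
Round 5: pos5(id40) recv 99: fwd
Round 6: pos6(id16) recv 99: fwd
Round 7: pos0(id99) recv 99: ELECTED

Answer: 22,32,77,99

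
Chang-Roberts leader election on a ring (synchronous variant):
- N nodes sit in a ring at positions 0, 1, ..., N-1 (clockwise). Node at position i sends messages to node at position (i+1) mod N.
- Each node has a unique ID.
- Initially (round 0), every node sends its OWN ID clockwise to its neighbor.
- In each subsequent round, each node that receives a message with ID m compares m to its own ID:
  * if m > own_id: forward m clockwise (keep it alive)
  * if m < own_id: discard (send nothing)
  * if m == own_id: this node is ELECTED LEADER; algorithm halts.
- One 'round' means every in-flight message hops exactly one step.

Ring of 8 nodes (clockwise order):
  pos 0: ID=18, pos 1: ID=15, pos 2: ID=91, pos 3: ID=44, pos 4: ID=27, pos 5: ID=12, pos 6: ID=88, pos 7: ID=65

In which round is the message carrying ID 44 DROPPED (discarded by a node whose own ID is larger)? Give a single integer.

Answer: 3

Derivation:
Round 1: pos1(id15) recv 18: fwd; pos2(id91) recv 15: drop; pos3(id44) recv 91: fwd; pos4(id27) recv 44: fwd; pos5(id12) recv 27: fwd; pos6(id88) recv 12: drop; pos7(id65) recv 88: fwd; pos0(id18) recv 65: fwd
Round 2: pos2(id91) recv 18: drop; pos4(id27) recv 91: fwd; pos5(id12) recv 44: fwd; pos6(id88) recv 27: drop; pos0(id18) recv 88: fwd; pos1(id15) recv 65: fwd
Round 3: pos5(id12) recv 91: fwd; pos6(id88) recv 44: drop; pos1(id15) recv 88: fwd; pos2(id91) recv 65: drop
Round 4: pos6(id88) recv 91: fwd; pos2(id91) recv 88: drop
Round 5: pos7(id65) recv 91: fwd
Round 6: pos0(id18) recv 91: fwd
Round 7: pos1(id15) recv 91: fwd
Round 8: pos2(id91) recv 91: ELECTED
Message ID 44 originates at pos 3; dropped at pos 6 in round 3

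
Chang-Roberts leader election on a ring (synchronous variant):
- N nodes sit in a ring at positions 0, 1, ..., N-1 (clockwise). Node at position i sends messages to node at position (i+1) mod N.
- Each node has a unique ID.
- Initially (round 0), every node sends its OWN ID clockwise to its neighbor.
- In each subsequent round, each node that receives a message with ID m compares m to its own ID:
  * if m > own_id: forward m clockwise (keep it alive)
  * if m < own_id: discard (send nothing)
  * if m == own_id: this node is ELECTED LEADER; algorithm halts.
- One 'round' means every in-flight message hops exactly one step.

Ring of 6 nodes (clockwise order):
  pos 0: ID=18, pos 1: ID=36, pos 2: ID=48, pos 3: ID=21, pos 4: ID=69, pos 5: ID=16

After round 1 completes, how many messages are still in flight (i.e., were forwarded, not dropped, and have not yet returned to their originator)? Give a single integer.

Answer: 2

Derivation:
Round 1: pos1(id36) recv 18: drop; pos2(id48) recv 36: drop; pos3(id21) recv 48: fwd; pos4(id69) recv 21: drop; pos5(id16) recv 69: fwd; pos0(id18) recv 16: drop
After round 1: 2 messages still in flight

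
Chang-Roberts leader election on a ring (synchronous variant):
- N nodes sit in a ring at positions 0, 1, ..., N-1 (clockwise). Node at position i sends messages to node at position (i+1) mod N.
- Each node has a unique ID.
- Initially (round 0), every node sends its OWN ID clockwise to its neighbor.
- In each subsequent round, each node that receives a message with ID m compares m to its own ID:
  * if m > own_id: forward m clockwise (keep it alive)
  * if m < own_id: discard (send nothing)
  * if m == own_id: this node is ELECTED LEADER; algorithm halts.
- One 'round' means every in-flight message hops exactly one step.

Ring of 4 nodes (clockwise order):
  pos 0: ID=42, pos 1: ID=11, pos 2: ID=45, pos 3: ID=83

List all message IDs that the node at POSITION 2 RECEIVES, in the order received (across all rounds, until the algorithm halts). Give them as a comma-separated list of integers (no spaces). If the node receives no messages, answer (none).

Round 1: pos1(id11) recv 42: fwd; pos2(id45) recv 11: drop; pos3(id83) recv 45: drop; pos0(id42) recv 83: fwd
Round 2: pos2(id45) recv 42: drop; pos1(id11) recv 83: fwd
Round 3: pos2(id45) recv 83: fwd
Round 4: pos3(id83) recv 83: ELECTED

Answer: 11,42,83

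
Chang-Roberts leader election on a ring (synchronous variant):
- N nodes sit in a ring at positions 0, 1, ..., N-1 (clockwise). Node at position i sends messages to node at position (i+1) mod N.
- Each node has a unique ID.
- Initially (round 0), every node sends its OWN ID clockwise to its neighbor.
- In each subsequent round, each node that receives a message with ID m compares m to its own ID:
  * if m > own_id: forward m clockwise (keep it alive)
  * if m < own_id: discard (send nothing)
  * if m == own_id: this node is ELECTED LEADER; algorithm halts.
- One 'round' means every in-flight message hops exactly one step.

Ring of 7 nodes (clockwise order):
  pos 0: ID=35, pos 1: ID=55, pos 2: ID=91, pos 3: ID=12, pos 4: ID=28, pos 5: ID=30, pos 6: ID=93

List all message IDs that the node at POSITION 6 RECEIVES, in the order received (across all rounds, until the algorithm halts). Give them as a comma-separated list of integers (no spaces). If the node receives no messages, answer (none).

Answer: 30,91,93

Derivation:
Round 1: pos1(id55) recv 35: drop; pos2(id91) recv 55: drop; pos3(id12) recv 91: fwd; pos4(id28) recv 12: drop; pos5(id30) recv 28: drop; pos6(id93) recv 30: drop; pos0(id35) recv 93: fwd
Round 2: pos4(id28) recv 91: fwd; pos1(id55) recv 93: fwd
Round 3: pos5(id30) recv 91: fwd; pos2(id91) recv 93: fwd
Round 4: pos6(id93) recv 91: drop; pos3(id12) recv 93: fwd
Round 5: pos4(id28) recv 93: fwd
Round 6: pos5(id30) recv 93: fwd
Round 7: pos6(id93) recv 93: ELECTED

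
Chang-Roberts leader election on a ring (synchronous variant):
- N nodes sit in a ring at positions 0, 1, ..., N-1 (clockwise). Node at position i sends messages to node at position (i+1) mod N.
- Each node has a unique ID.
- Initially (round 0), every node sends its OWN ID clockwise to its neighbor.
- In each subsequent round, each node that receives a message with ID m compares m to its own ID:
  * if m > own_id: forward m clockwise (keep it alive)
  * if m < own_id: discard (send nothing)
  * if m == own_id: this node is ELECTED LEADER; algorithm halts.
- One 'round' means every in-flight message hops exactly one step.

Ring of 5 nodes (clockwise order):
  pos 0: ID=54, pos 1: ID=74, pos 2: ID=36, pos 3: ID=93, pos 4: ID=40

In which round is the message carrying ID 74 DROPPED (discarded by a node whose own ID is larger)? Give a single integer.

Round 1: pos1(id74) recv 54: drop; pos2(id36) recv 74: fwd; pos3(id93) recv 36: drop; pos4(id40) recv 93: fwd; pos0(id54) recv 40: drop
Round 2: pos3(id93) recv 74: drop; pos0(id54) recv 93: fwd
Round 3: pos1(id74) recv 93: fwd
Round 4: pos2(id36) recv 93: fwd
Round 5: pos3(id93) recv 93: ELECTED
Message ID 74 originates at pos 1; dropped at pos 3 in round 2

Answer: 2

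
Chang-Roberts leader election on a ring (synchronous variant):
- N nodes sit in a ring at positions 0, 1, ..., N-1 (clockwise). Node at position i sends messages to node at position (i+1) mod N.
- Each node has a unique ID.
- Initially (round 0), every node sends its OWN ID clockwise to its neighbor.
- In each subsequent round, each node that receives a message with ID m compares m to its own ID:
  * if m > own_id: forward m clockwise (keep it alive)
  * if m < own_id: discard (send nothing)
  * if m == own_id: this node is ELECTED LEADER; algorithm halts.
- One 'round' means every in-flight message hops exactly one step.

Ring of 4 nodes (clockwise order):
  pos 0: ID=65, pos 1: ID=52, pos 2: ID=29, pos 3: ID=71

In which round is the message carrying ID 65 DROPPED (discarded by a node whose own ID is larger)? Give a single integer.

Round 1: pos1(id52) recv 65: fwd; pos2(id29) recv 52: fwd; pos3(id71) recv 29: drop; pos0(id65) recv 71: fwd
Round 2: pos2(id29) recv 65: fwd; pos3(id71) recv 52: drop; pos1(id52) recv 71: fwd
Round 3: pos3(id71) recv 65: drop; pos2(id29) recv 71: fwd
Round 4: pos3(id71) recv 71: ELECTED
Message ID 65 originates at pos 0; dropped at pos 3 in round 3

Answer: 3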